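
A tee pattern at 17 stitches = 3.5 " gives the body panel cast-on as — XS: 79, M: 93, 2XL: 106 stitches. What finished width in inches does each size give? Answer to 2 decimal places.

XS 16.26 inches; M 19.15 inches; 2XL 21.82 inches.

17/3.5 = 4.857 sts per in.
XS: 79 / 4.857 = 16.265 → 16.26 in.
M: 93 / 4.857 = 19.147 → 19.15 in.
2XL: 106 / 4.857 = 21.824 → 21.82 in.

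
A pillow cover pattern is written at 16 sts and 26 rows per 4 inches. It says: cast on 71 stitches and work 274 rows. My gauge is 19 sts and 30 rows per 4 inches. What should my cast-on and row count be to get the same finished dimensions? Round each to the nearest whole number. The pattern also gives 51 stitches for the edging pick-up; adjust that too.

Cast on 84 stitches; work 316 rows; edging pick-up 61 stitches.

Stitches: 71 × 19/16 = 84.31 → 84.
Rows: 274 × 30/26 = 316.15 → 316.
edging pick-up: 51 × 19/16 = 60.56 → 61.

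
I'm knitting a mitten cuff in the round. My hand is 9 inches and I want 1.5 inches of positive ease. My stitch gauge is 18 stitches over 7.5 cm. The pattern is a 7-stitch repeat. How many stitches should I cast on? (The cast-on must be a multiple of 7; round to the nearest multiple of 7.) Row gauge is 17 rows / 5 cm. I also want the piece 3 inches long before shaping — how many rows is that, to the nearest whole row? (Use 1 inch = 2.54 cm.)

Finished = 9 + 1.5 = 10.5 inches.
10.5 inches × 2.54 = 26.67 cm.
18/7.5 = 2.4 sts per cm; 26.67 × 2.4 = 64.01 sts.
Nearest multiple of 7 → 63.
3 inches = 7.62 cm; × 3.4 = 25.91 → 26 rows.

Cast on 63 stitches; work 26 rows.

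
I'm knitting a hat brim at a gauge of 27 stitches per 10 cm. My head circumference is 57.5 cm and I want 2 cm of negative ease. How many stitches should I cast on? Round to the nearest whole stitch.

Finished = 57.5 − 2 = 55.5 cm.
27 / 10 = 2.7 sts per cm.
55.50 × 2.7 = 149.85 sts.
→ 150 sts.

Cast on 150 stitches.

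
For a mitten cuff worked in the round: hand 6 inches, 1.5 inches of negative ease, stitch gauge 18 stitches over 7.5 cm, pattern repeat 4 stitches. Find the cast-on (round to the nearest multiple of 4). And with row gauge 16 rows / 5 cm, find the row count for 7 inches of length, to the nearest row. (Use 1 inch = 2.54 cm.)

Finished = 6 − 1.5 = 4.5 inches.
4.5 inches × 2.54 = 11.43 cm.
18/7.5 = 2.4 sts per cm; 11.43 × 2.4 = 27.43 sts.
Nearest multiple of 4 → 28.
7 inches = 17.78 cm; × 3.2 = 56.90 → 57 rows.

Cast on 28 stitches; work 57 rows.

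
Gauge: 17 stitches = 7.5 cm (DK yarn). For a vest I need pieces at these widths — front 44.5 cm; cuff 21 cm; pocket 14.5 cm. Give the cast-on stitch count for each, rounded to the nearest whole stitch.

Rate = 17/7.5 = 2.267 sts per cm.
front: 44.5 × 2.267 = 100.87 → 101.
cuff: 21 × 2.267 = 47.60 → 48.
pocket: 14.5 × 2.267 = 32.87 → 33.

front 101; cuff 48; pocket 33.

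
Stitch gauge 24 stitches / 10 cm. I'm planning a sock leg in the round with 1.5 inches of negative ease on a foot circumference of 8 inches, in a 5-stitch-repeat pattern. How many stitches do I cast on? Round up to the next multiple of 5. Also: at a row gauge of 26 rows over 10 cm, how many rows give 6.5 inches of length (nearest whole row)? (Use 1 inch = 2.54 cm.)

Finished = 8 − 1.5 = 6.5 inches.
6.5 inches × 2.54 = 16.51 cm.
24/10 = 2.4 sts per cm; 16.51 × 2.4 = 39.62 sts.
Next multiple of 5 → 40.
6.5 inches = 16.51 cm; × 2.6 = 42.93 → 43 rows.

Cast on 40 stitches; work 43 rows.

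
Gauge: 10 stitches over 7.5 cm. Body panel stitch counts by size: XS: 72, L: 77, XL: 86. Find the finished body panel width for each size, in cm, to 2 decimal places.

XS 54.00 cm; L 57.75 cm; XL 64.50 cm.

10/7.5 = 1.333 sts per cm.
XS: 72 / 1.333 = 54.000 → 54.00 cm.
L: 77 / 1.333 = 57.750 → 57.75 cm.
XL: 86 / 1.333 = 64.500 → 64.50 cm.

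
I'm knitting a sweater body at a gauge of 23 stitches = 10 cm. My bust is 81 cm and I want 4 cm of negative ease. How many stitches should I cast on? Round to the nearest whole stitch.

177 stitches.

Finished = 81 − 4 = 77 cm.
23 / 10 = 2.3 sts per cm.
77.00 × 2.3 = 177.10 sts.
→ 177 sts.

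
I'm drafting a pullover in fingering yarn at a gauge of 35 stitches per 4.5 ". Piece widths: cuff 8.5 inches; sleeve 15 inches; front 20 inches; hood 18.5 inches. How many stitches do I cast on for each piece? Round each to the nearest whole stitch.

Rate = 35/4.5 = 7.778 sts per in.
cuff: 8.5 × 7.778 = 66.11 → 66.
sleeve: 15 × 7.778 = 116.67 → 117.
front: 20 × 7.778 = 155.56 → 156.
hood: 18.5 × 7.778 = 143.89 → 144.

cuff 66; sleeve 117; front 156; hood 144.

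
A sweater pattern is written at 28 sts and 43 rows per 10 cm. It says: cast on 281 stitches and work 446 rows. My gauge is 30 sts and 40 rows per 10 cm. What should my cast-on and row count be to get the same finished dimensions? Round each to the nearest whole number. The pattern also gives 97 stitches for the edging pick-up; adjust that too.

Cast on 301 stitches; work 415 rows; edging pick-up 104 stitches.

Stitches: 281 × 30/28 = 301.07 → 301.
Rows: 446 × 40/43 = 414.88 → 415.
edging pick-up: 97 × 30/28 = 103.93 → 104.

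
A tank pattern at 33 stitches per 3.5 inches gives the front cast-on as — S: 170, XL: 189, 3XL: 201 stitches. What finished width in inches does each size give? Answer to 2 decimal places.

33/3.5 = 9.429 sts per in.
S: 170 / 9.429 = 18.030 → 18.03 in.
XL: 189 / 9.429 = 20.045 → 20.05 in.
3XL: 201 / 9.429 = 21.318 → 21.32 in.

S 18.03 inches; XL 20.05 inches; 3XL 21.32 inches.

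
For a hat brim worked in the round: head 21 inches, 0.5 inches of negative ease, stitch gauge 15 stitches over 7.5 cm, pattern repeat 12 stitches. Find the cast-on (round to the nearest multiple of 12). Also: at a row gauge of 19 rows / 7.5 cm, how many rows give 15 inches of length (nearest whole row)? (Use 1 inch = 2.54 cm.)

Cast on 108 stitches; work 97 rows.

Finished = 21 − 0.5 = 20.5 inches.
20.5 inches × 2.54 = 52.07 cm.
15/7.5 = 2 sts per cm; 52.07 × 2 = 104.14 sts.
Nearest multiple of 12 → 108.
15 inches = 38.10 cm; × 2.533 = 96.52 → 97 rows.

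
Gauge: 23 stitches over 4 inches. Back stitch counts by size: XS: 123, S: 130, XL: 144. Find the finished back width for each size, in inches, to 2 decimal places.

XS 21.39 inches; S 22.61 inches; XL 25.04 inches.

23/4 = 5.75 sts per in.
XS: 123 / 5.75 = 21.391 → 21.39 in.
S: 130 / 5.75 = 22.609 → 22.61 in.
XL: 144 / 5.75 = 25.043 → 25.04 in.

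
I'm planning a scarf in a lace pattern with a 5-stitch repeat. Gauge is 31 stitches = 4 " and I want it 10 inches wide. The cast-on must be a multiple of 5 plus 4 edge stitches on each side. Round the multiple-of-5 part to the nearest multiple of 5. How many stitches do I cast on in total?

78 stitches.

31 / 4 = 7.75 sts per inch.
10 × 7.75 = 77.50 sts.
Less 8 edge sts → 69.50 for the repeat.
Nearest multiple of 5: 70.
Add back 8 edge sts → 78.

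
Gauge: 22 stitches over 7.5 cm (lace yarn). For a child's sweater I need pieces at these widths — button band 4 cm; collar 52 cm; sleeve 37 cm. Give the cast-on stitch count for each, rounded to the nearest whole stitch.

Rate = 22/7.5 = 2.933 sts per cm.
button band: 4 × 2.933 = 11.73 → 12.
collar: 52 × 2.933 = 152.53 → 153.
sleeve: 37 × 2.933 = 108.53 → 109.

button band 12; collar 153; sleeve 109.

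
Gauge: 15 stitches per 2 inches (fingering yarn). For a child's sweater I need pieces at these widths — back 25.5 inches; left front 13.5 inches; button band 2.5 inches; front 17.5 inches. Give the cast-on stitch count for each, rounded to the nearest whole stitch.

back 191; left front 101; button band 19; front 131.

Rate = 15/2 = 7.5 sts per in.
back: 25.5 × 7.5 = 191.25 → 191.
left front: 13.5 × 7.5 = 101.25 → 101.
button band: 2.5 × 7.5 = 18.75 → 19.
front: 17.5 × 7.5 = 131.25 → 131.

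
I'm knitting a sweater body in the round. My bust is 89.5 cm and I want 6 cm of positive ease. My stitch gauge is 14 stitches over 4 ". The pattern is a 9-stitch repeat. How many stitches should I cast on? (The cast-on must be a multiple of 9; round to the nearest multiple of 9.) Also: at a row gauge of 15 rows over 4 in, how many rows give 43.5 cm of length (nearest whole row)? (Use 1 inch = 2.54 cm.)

Finished = 89.5 + 6 = 95.5 cm.
95.5 cm × 1/2.54 = 37.60 inches.
14/4 = 3.5 sts per in; 37.60 × 3.5 = 131.59 sts.
Nearest multiple of 9 → 135.
43.5 cm = 17.13 inches; × 3.75 = 64.22 → 64 rows.

Cast on 135 stitches; work 64 rows.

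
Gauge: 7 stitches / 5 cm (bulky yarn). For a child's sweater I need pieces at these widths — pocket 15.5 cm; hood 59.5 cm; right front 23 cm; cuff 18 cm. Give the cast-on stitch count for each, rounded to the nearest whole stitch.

Rate = 7/5 = 1.4 sts per cm.
pocket: 15.5 × 1.4 = 21.70 → 22.
hood: 59.5 × 1.4 = 83.30 → 83.
right front: 23 × 1.4 = 32.20 → 32.
cuff: 18 × 1.4 = 25.20 → 25.

pocket 22; hood 83; right front 32; cuff 25.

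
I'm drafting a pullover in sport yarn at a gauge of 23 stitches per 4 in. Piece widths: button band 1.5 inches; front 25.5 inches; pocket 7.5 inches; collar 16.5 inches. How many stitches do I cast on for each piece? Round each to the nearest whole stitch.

Rate = 23/4 = 5.75 sts per in.
button band: 1.5 × 5.75 = 8.62 → 9.
front: 25.5 × 5.75 = 146.62 → 147.
pocket: 7.5 × 5.75 = 43.12 → 43.
collar: 16.5 × 5.75 = 94.88 → 95.

button band 9; front 147; pocket 43; collar 95.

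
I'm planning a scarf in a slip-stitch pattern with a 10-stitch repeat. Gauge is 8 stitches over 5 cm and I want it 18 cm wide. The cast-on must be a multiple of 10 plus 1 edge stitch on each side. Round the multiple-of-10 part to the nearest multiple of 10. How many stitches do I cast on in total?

CO 32 sts.

8 / 5 = 1.6 sts per cm.
18 × 1.6 = 28.80 sts.
Less 2 edge sts → 26.80 for the repeat.
Nearest multiple of 10: 30.
Add back 2 edge sts → 32.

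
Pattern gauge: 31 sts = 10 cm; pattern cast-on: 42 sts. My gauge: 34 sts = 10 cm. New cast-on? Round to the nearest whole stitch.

CO 46 sts.

Scale factor = 34 / 31 = 1.097.
42 × 34 / 31 = 46.06 sts.
→ 46 sts.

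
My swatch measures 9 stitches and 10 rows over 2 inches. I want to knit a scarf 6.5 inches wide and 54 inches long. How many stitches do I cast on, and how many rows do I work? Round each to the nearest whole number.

Stitch gauge = 9/2 = 4.5 sts/in; 6.5 × 4.5 = 29.25 → 29 sts.
Row gauge = 10/2 = 5 rows/in; 54 × 5 = 270.00 → 270 rows.

Cast on 29 stitches and work 270 rows.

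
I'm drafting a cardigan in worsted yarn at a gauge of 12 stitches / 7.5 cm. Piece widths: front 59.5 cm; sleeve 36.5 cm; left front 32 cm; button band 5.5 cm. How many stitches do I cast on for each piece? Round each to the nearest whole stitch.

Rate = 12/7.5 = 1.6 sts per cm.
front: 59.5 × 1.6 = 95.20 → 95.
sleeve: 36.5 × 1.6 = 58.40 → 58.
left front: 32 × 1.6 = 51.20 → 51.
button band: 5.5 × 1.6 = 8.80 → 9.

front 95; sleeve 58; left front 51; button band 9.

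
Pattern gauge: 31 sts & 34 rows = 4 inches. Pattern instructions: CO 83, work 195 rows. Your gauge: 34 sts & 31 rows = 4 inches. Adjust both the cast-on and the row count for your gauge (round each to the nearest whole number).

Cast on 91 stitches; work 178 rows.

Stitches: 83 × 34/31 = 91.03 → 91.
Rows: 195 × 31/34 = 177.79 → 178.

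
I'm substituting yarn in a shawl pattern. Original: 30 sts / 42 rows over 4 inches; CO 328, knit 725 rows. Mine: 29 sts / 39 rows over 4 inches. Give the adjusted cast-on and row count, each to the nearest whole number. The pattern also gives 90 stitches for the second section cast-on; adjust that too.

Cast on 317 stitches; work 673 rows; second section cast-on 87 stitches.

Stitches: 328 × 29/30 = 317.07 → 317.
Rows: 725 × 39/42 = 673.21 → 673.
second section cast-on: 90 × 29/30 = 87.00 → 87.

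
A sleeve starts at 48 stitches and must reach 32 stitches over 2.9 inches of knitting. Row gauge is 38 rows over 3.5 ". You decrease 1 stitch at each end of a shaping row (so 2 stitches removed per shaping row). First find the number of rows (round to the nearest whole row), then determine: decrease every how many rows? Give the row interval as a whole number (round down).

Rows = 2.9 × 10.857 = 31.5 → 31 rows.
Stitches to remove: 16 → 8 shaping rows (at 2 st each).
31 / 8 = 3.88 → every 3 rows.

Decrease every 3rd row.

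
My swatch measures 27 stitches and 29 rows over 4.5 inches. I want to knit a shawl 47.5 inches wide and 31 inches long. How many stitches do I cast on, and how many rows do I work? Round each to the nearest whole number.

Stitch gauge = 27/4.5 = 6 sts/in; 47.5 × 6 = 285.00 → 285 sts.
Row gauge = 29/4.5 = 6.444 rows/in; 31 × 6.444 = 199.78 → 200 rows.

Cast on 285 stitches and work 200 rows.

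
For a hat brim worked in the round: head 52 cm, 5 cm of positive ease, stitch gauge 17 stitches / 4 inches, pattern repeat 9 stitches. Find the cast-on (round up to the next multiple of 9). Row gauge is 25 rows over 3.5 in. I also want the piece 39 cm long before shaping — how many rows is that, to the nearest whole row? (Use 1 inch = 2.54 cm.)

Cast on 99 stitches; work 110 rows.

Finished = 52 + 5 = 57 cm.
57 cm × 1/2.54 = 22.44 inches.
17/4 = 4.25 sts per in; 22.44 × 4.25 = 95.37 sts.
Next multiple of 9 → 99.
39 cm = 15.35 inches; × 7.143 = 109.67 → 110 rows.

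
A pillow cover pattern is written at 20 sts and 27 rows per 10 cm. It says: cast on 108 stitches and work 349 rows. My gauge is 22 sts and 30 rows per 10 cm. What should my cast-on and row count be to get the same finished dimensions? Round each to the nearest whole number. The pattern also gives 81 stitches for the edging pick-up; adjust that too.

Stitches: 108 × 22/20 = 118.80 → 119.
Rows: 349 × 30/27 = 387.78 → 388.
edging pick-up: 81 × 22/20 = 89.10 → 89.

Cast on 119 stitches; work 388 rows; edging pick-up 89 stitches.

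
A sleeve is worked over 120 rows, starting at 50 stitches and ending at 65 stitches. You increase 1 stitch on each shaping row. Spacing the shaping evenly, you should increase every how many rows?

Stitches to add: |65 − 50| = 15.
Shaping rows needed: 15 / 1 = 15.
120 rows / 15 = every 8 rows.

Increase every 8th row.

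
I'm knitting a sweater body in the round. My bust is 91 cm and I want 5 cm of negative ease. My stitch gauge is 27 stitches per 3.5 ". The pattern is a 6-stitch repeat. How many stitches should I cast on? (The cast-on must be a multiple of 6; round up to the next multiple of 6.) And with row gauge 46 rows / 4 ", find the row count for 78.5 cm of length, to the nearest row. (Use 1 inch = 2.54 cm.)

Cast on 264 stitches; work 355 rows.

Finished = 91 − 5 = 86 cm.
86 cm × 1/2.54 = 33.86 inches.
27/3.5 = 7.714 sts per in; 33.86 × 7.714 = 261.19 sts.
Next multiple of 6 → 264.
78.5 cm = 30.91 inches; × 11.5 = 355.41 → 355 rows.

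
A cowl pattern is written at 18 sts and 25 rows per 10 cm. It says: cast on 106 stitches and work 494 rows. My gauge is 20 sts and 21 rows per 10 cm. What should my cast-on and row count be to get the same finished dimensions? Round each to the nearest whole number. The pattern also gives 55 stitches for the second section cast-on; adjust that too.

Cast on 118 stitches; work 415 rows; second section cast-on 61 stitches.

Stitches: 106 × 20/18 = 117.78 → 118.
Rows: 494 × 21/25 = 414.96 → 415.
second section cast-on: 55 × 20/18 = 61.11 → 61.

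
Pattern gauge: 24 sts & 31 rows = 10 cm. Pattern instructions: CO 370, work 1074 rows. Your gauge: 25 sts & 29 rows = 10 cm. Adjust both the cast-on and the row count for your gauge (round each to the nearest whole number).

Stitches: 370 × 25/24 = 385.42 → 385.
Rows: 1074 × 29/31 = 1004.71 → 1005.

Cast on 385 stitches; work 1005 rows.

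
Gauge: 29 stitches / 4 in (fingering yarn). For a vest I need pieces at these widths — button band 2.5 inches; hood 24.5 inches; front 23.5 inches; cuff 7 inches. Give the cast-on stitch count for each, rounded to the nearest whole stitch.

button band 18; hood 178; front 170; cuff 51.

Rate = 29/4 = 7.25 sts per in.
button band: 2.5 × 7.25 = 18.12 → 18.
hood: 24.5 × 7.25 = 177.62 → 178.
front: 23.5 × 7.25 = 170.38 → 170.
cuff: 7 × 7.25 = 50.75 → 51.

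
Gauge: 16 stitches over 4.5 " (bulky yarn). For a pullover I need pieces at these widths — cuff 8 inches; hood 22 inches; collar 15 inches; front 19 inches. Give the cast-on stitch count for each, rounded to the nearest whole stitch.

cuff 28; hood 78; collar 53; front 68.

Rate = 16/4.5 = 3.556 sts per in.
cuff: 8 × 3.556 = 28.44 → 28.
hood: 22 × 3.556 = 78.22 → 78.
collar: 15 × 3.556 = 53.33 → 53.
front: 19 × 3.556 = 67.56 → 68.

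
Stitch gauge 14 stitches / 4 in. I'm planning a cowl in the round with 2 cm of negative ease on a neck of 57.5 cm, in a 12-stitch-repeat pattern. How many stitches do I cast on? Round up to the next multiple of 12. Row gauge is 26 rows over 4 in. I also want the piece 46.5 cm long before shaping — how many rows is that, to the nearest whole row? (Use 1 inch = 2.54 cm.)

Cast on 84 stitches; work 119 rows.

Finished = 57.5 − 2 = 55.5 cm.
55.5 cm × 1/2.54 = 21.85 inches.
14/4 = 3.5 sts per in; 21.85 × 3.5 = 76.48 sts.
Next multiple of 12 → 84.
46.5 cm = 18.31 inches; × 6.5 = 119.00 → 119 rows.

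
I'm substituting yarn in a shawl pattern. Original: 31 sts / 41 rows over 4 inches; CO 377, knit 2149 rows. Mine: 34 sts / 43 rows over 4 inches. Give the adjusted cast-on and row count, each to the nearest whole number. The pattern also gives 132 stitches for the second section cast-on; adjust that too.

Stitches: 377 × 34/31 = 413.48 → 413.
Rows: 2149 × 43/41 = 2253.83 → 2254.
second section cast-on: 132 × 34/31 = 144.77 → 145.

Cast on 413 stitches; work 2254 rows; second section cast-on 145 stitches.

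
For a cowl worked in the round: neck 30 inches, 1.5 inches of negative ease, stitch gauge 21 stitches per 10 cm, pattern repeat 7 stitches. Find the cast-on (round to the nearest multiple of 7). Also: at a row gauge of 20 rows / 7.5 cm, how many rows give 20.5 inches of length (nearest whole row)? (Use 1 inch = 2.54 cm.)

Finished = 30 − 1.5 = 28.5 inches.
28.5 inches × 2.54 = 72.39 cm.
21/10 = 2.1 sts per cm; 72.39 × 2.1 = 152.02 sts.
Nearest multiple of 7 → 154.
20.5 inches = 52.07 cm; × 2.667 = 138.85 → 139 rows.

Cast on 154 stitches; work 139 rows.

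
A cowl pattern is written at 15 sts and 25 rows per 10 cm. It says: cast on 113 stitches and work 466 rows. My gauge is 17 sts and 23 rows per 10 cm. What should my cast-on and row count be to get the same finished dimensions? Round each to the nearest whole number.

Stitches: 113 × 17/15 = 128.07 → 128.
Rows: 466 × 23/25 = 428.72 → 429.

Cast on 128 stitches; work 429 rows.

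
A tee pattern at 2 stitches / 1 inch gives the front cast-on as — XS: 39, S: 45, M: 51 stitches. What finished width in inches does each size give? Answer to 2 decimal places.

XS 19.50 inches; S 22.50 inches; M 25.50 inches.

2/1 = 2 sts per in.
XS: 39 / 2 = 19.500 → 19.50 in.
S: 45 / 2 = 22.500 → 22.50 in.
M: 51 / 2 = 25.500 → 25.50 in.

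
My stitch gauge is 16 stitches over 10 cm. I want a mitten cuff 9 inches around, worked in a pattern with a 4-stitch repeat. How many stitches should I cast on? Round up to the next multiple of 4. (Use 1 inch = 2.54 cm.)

CO 40 sts.

9 in = 9 × 2.54 = 22.86 cm.
16 / 10 = 1.6 sts/cm.
22.86 × 1.6 = 36.58 sts.
→ 40.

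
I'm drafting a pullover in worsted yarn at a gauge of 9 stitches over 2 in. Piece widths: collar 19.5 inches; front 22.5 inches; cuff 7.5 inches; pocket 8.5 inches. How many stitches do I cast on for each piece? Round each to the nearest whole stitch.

Rate = 9/2 = 4.5 sts per in.
collar: 19.5 × 4.5 = 87.75 → 88.
front: 22.5 × 4.5 = 101.25 → 101.
cuff: 7.5 × 4.5 = 33.75 → 34.
pocket: 8.5 × 4.5 = 38.25 → 38.

collar 88; front 101; cuff 34; pocket 38.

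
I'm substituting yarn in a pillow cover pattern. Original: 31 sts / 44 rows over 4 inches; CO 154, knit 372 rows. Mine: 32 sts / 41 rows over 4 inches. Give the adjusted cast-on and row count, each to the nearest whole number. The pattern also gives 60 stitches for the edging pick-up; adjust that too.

Cast on 159 stitches; work 347 rows; edging pick-up 62 stitches.

Stitches: 154 × 32/31 = 158.97 → 159.
Rows: 372 × 41/44 = 346.64 → 347.
edging pick-up: 60 × 32/31 = 61.94 → 62.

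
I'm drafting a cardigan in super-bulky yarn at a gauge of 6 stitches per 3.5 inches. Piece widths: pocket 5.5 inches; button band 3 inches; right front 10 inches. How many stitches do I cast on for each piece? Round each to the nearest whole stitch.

Rate = 6/3.5 = 1.714 sts per in.
pocket: 5.5 × 1.714 = 9.43 → 9.
button band: 3 × 1.714 = 5.14 → 5.
right front: 10 × 1.714 = 17.14 → 17.

pocket 9; button band 5; right front 17.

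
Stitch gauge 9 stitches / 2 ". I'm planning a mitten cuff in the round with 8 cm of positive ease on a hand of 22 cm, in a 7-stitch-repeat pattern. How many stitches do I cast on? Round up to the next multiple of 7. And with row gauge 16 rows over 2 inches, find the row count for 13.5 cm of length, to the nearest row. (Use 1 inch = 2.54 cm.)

Finished = 22 + 8 = 30 cm.
30 cm × 1/2.54 = 11.81 inches.
9/2 = 4.5 sts per in; 11.81 × 4.5 = 53.15 sts.
Next multiple of 7 → 56.
13.5 cm = 5.31 inches; × 8 = 42.52 → 43 rows.

Cast on 56 stitches; work 43 rows.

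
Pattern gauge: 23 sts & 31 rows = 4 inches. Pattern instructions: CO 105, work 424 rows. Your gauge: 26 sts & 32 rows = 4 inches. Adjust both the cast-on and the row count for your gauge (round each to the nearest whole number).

Cast on 119 stitches; work 438 rows.

Stitches: 105 × 26/23 = 118.70 → 119.
Rows: 424 × 32/31 = 437.68 → 438.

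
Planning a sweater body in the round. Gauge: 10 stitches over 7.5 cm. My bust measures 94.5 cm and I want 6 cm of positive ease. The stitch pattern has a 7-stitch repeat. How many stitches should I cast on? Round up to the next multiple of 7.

Finished = 94.5 + 6 = 100.5 cm.
10 / 7.5 = 1.333 sts/cm.
100.5 × 1.333 = 134.00 sts.
Next multiple of 7: 140.

CO 140 sts.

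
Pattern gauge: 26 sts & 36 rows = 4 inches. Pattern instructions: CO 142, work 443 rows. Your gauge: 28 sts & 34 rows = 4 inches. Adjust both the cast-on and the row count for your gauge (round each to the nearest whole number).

Cast on 153 stitches; work 418 rows.

Stitches: 142 × 28/26 = 152.92 → 153.
Rows: 443 × 34/36 = 418.39 → 418.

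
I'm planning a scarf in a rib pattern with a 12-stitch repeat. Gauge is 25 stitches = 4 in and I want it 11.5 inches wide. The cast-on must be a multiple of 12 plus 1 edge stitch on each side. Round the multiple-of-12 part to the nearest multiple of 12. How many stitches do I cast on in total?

25 / 4 = 6.25 sts per inch.
11.5 × 6.25 = 71.88 sts.
Less 2 edge sts → 69.88 for the repeat.
Nearest multiple of 12: 72.
Add back 2 edge sts → 74.

CO 74 sts.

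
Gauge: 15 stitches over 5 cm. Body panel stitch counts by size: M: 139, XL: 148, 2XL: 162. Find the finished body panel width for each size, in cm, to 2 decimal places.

15/5 = 3 sts per cm.
M: 139 / 3 = 46.333 → 46.33 cm.
XL: 148 / 3 = 49.333 → 49.33 cm.
2XL: 162 / 3 = 54.000 → 54.00 cm.

M 46.33 cm; XL 49.33 cm; 2XL 54.00 cm.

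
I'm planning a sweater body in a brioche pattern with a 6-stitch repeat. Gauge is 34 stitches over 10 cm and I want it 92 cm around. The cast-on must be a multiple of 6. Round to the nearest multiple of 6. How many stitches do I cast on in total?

312 stitches.

34 / 10 = 3.4 sts per cm.
92 × 3.4 = 312.80 sts.
Nearest multiple of 6: 312.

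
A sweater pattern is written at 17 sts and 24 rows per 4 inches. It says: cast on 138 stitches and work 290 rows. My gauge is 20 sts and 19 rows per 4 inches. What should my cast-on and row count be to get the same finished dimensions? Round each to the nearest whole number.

Cast on 162 stitches; work 230 rows.

Stitches: 138 × 20/17 = 162.35 → 162.
Rows: 290 × 19/24 = 229.58 → 230.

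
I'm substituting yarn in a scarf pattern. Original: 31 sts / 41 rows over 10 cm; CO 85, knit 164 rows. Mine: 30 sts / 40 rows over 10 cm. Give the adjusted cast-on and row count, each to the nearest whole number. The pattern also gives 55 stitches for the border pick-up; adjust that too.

Stitches: 85 × 30/31 = 82.26 → 82.
Rows: 164 × 40/41 = 160.00 → 160.
border pick-up: 55 × 30/31 = 53.23 → 53.

Cast on 82 stitches; work 160 rows; border pick-up 53 stitches.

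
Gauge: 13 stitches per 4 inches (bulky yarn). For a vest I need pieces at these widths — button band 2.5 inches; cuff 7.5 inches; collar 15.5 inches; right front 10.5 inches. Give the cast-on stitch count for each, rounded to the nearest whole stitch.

Rate = 13/4 = 3.25 sts per in.
button band: 2.5 × 3.25 = 8.12 → 8.
cuff: 7.5 × 3.25 = 24.38 → 24.
collar: 15.5 × 3.25 = 50.38 → 50.
right front: 10.5 × 3.25 = 34.12 → 34.

button band 8; cuff 24; collar 50; right front 34.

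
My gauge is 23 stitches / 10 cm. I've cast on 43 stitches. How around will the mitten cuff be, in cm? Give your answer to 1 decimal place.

23 stitches / 10 cm = 2.3 stitches per cm.
43 / 2.3 = 18.70 cm.

18.7 cm.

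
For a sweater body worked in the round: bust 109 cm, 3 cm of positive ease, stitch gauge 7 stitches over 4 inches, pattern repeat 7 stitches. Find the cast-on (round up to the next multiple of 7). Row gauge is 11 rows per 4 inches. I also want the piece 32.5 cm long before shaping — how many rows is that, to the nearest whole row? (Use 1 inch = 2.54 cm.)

Cast on 84 stitches; work 35 rows.

Finished = 109 + 3 = 112 cm.
112 cm × 1/2.54 = 44.09 inches.
7/4 = 1.75 sts per in; 44.09 × 1.75 = 77.17 sts.
Next multiple of 7 → 84.
32.5 cm = 12.80 inches; × 2.75 = 35.19 → 35 rows.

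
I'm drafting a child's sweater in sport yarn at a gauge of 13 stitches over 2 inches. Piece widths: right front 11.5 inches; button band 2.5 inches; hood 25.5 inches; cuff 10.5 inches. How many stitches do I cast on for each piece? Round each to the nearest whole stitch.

Rate = 13/2 = 6.5 sts per in.
right front: 11.5 × 6.5 = 74.75 → 75.
button band: 2.5 × 6.5 = 16.25 → 16.
hood: 25.5 × 6.5 = 165.75 → 166.
cuff: 10.5 × 6.5 = 68.25 → 68.

right front 75; button band 16; hood 166; cuff 68.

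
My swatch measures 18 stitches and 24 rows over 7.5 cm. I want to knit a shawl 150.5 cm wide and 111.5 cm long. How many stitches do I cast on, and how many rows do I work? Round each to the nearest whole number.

Cast on 361 stitches and work 357 rows.

Stitch gauge = 18/7.5 = 2.4 sts/cm; 150.5 × 2.4 = 361.20 → 361 sts.
Row gauge = 24/7.5 = 3.2 rows/cm; 111.5 × 3.2 = 356.80 → 357 rows.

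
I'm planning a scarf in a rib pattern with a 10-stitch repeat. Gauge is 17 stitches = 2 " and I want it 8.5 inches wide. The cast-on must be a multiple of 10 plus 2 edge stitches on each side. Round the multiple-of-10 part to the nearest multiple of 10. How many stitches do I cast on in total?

17 / 2 = 8.5 sts per inch.
8.5 × 8.5 = 72.25 sts.
Less 4 edge sts → 68.25 for the repeat.
Nearest multiple of 10: 70.
Add back 4 edge sts → 74.

74 stitches.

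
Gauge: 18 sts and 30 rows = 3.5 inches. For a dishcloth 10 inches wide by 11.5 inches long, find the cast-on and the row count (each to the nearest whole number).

Cast on 51 stitches and work 99 rows.

Stitch gauge = 18/3.5 = 5.143 sts/in; 10 × 5.143 = 51.43 → 51 sts.
Row gauge = 30/3.5 = 8.571 rows/in; 11.5 × 8.571 = 98.57 → 99 rows.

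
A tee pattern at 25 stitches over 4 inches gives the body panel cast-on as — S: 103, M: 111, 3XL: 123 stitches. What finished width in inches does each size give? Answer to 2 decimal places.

S 16.48 inches; M 17.76 inches; 3XL 19.68 inches.

25/4 = 6.25 sts per in.
S: 103 / 6.25 = 16.480 → 16.48 in.
M: 111 / 6.25 = 17.760 → 17.76 in.
3XL: 123 / 6.25 = 19.680 → 19.68 in.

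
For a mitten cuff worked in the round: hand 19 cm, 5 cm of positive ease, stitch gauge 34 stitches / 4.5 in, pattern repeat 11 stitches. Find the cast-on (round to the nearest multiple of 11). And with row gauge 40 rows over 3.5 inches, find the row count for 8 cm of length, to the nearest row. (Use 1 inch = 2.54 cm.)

Finished = 19 + 5 = 24 cm.
24 cm × 1/2.54 = 9.45 inches.
34/4.5 = 7.556 sts per in; 9.45 × 7.556 = 71.39 sts.
Nearest multiple of 11 → 66.
8 cm = 3.15 inches; × 11.429 = 36.00 → 36 rows.

Cast on 66 stitches; work 36 rows.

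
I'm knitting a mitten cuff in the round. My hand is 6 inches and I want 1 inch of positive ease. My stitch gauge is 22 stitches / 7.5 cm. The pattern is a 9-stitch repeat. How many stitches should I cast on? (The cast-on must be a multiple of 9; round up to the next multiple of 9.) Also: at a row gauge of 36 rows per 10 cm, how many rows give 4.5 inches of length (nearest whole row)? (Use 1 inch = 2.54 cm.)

Cast on 54 stitches; work 41 rows.

Finished = 6 + 1 = 7 inches.
7 inches × 2.54 = 17.78 cm.
22/7.5 = 2.933 sts per cm; 17.78 × 2.933 = 52.15 sts.
Next multiple of 9 → 54.
4.5 inches = 11.43 cm; × 3.6 = 41.15 → 41 rows.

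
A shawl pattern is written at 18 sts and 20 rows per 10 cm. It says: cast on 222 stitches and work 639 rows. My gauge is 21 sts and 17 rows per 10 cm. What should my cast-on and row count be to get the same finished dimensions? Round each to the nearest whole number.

Stitches: 222 × 21/18 = 259.00 → 259.
Rows: 639 × 17/20 = 543.15 → 543.

Cast on 259 stitches; work 543 rows.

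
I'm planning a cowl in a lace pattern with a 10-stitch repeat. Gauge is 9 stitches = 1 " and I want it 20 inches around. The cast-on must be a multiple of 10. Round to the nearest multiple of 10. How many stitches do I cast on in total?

9 / 1 = 9 sts per inch.
20 × 9 = 180.00 sts.
Nearest multiple of 10: 180.

Cast on 180 stitches.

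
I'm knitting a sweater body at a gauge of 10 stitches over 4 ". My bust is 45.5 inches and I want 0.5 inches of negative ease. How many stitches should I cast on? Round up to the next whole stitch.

Cast on 113 stitches.

Finished = 45.5 − 0.5 = 45 in.
10 / 4 = 2.5 sts per inch.
45.00 × 2.5 = 112.50 sts.
→ 113 sts.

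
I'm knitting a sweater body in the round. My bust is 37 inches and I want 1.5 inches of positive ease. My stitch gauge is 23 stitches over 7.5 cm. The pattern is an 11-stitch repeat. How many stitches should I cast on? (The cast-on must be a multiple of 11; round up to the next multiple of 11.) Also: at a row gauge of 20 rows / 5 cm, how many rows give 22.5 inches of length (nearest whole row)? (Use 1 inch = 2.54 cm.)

Cast on 308 stitches; work 229 rows.

Finished = 37 + 1.5 = 38.5 inches.
38.5 inches × 2.54 = 97.79 cm.
23/7.5 = 3.067 sts per cm; 97.79 × 3.067 = 299.89 sts.
Next multiple of 11 → 308.
22.5 inches = 57.15 cm; × 4 = 228.60 → 229 rows.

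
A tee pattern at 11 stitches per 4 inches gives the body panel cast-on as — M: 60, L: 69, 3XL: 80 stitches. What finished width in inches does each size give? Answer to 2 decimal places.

M 21.82 inches; L 25.09 inches; 3XL 29.09 inches.

11/4 = 2.75 sts per in.
M: 60 / 2.75 = 21.818 → 21.82 in.
L: 69 / 2.75 = 25.091 → 25.09 in.
3XL: 80 / 2.75 = 29.091 → 29.09 in.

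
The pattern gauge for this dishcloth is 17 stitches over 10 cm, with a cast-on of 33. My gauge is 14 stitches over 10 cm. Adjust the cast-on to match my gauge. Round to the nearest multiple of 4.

CO 28 sts.

Scale factor = 14 / 17 = 0.824.
33 × 14 / 17 = 27.18 sts.
→ 28 sts.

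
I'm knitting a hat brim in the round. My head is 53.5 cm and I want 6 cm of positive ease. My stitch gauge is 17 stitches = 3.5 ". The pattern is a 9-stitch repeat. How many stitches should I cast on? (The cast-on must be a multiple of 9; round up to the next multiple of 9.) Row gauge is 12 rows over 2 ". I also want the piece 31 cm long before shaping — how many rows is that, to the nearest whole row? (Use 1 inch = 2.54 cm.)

Finished = 53.5 + 6 = 59.5 cm.
59.5 cm × 1/2.54 = 23.43 inches.
17/3.5 = 4.857 sts per in; 23.43 × 4.857 = 113.78 sts.
Next multiple of 9 → 117.
31 cm = 12.20 inches; × 6 = 73.23 → 73 rows.

Cast on 117 stitches; work 73 rows.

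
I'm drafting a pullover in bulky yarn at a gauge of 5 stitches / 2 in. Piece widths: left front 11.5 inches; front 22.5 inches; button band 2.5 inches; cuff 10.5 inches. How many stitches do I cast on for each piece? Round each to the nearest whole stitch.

left front 29; front 56; button band 6; cuff 26.

Rate = 5/2 = 2.5 sts per in.
left front: 11.5 × 2.5 = 28.75 → 29.
front: 22.5 × 2.5 = 56.25 → 56.
button band: 2.5 × 2.5 = 6.25 → 6.
cuff: 10.5 × 2.5 = 26.25 → 26.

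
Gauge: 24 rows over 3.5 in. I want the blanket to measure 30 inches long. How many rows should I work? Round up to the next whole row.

24 rows / 3.5 in = 6.857 rows per inch.
30 × 6.857 = 205.71 rows.
Round up → 206.

206 rows.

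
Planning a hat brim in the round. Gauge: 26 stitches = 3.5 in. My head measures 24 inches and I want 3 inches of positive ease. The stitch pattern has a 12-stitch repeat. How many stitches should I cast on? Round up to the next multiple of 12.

Cast on 204 stitches.

Finished = 24 + 3 = 27 inches.
26 / 3.5 = 7.429 sts/in.
27 × 7.429 = 200.57 sts.
Next multiple of 12: 204.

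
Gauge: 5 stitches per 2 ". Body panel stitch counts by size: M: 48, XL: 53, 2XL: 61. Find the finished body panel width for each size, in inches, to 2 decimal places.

M 19.20 inches; XL 21.20 inches; 2XL 24.40 inches.

5/2 = 2.5 sts per in.
M: 48 / 2.5 = 19.200 → 19.20 in.
XL: 53 / 2.5 = 21.200 → 21.20 in.
2XL: 61 / 2.5 = 24.400 → 24.40 in.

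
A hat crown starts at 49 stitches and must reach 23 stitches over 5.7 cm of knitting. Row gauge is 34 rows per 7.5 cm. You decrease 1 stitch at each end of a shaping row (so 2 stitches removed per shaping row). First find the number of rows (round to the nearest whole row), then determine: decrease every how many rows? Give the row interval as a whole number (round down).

Decrease every 2nd row.

Rows = 5.7 × 4.533 = 25.8 → 26 rows.
Stitches to remove: 26 → 13 shaping rows (at 2 st each).
26 / 13 = 2.00 → every 2 rows.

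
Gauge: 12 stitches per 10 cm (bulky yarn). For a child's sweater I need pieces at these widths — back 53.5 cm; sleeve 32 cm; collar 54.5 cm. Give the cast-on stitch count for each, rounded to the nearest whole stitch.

Rate = 12/10 = 1.2 sts per cm.
back: 53.5 × 1.2 = 64.20 → 64.
sleeve: 32 × 1.2 = 38.40 → 38.
collar: 54.5 × 1.2 = 65.40 → 65.

back 64; sleeve 38; collar 65.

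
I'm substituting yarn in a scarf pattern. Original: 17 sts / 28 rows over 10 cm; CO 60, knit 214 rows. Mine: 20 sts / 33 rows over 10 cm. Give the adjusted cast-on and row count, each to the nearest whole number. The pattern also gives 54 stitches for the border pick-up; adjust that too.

Stitches: 60 × 20/17 = 70.59 → 71.
Rows: 214 × 33/28 = 252.21 → 252.
border pick-up: 54 × 20/17 = 63.53 → 64.

Cast on 71 stitches; work 252 rows; border pick-up 64 stitches.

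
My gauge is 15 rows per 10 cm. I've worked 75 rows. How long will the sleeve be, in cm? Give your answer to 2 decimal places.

50.00 cm.

15 rows / 10 cm = 1.5 rows per cm.
75 / 1.5 = 50.000 cm.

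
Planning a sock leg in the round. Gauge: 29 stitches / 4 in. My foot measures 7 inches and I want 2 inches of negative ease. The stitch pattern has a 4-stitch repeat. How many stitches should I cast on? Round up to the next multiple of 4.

Finished = 7 − 2 = 5 inches.
29 / 4 = 7.25 sts/in.
5 × 7.25 = 36.25 sts.
Next multiple of 4: 40.

CO 40 sts.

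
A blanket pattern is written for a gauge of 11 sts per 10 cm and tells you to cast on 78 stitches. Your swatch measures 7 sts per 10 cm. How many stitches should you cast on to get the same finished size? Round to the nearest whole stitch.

Scale factor = 7 / 11 = 0.636.
78 × 7 / 11 = 49.64 sts.
→ 50 sts.

Cast on 50 stitches.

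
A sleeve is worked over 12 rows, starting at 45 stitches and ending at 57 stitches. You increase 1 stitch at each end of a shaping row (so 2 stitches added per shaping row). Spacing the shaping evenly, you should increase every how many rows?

Stitches to add: |57 − 45| = 12.
Shaping rows needed: 12 / 2 = 6.
12 rows / 6 = every 2 rows.

Increase every 2nd row.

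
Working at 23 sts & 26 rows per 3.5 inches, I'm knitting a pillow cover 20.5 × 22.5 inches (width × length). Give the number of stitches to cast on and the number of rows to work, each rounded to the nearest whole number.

Cast on 135 stitches and work 167 rows.

Stitch gauge = 23/3.5 = 6.571 sts/in; 20.5 × 6.571 = 134.71 → 135 sts.
Row gauge = 26/3.5 = 7.429 rows/in; 22.5 × 7.429 = 167.14 → 167 rows.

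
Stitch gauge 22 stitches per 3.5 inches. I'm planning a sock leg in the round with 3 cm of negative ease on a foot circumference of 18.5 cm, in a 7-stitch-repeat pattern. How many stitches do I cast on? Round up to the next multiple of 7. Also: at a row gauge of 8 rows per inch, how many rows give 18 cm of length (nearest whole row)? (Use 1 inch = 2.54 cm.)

Cast on 42 stitches; work 57 rows.

Finished = 18.5 − 3 = 15.5 cm.
15.5 cm × 1/2.54 = 6.10 inches.
22/3.5 = 6.286 sts per in; 6.10 × 6.286 = 38.36 sts.
Next multiple of 7 → 42.
18 cm = 7.09 inches; × 8 = 56.69 → 57 rows.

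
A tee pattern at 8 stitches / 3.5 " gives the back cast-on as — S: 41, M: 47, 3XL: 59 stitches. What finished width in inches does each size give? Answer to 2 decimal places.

8/3.5 = 2.286 sts per in.
S: 41 / 2.286 = 17.938 → 17.94 in.
M: 47 / 2.286 = 20.562 → 20.56 in.
3XL: 59 / 2.286 = 25.812 → 25.81 in.

S 17.94 inches; M 20.56 inches; 3XL 25.81 inches.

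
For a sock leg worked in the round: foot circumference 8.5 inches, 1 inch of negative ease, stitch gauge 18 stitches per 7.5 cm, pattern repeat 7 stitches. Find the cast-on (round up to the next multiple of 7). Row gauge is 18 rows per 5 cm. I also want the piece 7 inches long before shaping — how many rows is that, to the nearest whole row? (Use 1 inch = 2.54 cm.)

Finished = 8.5 − 1 = 7.5 inches.
7.5 inches × 2.54 = 19.05 cm.
18/7.5 = 2.4 sts per cm; 19.05 × 2.4 = 45.72 sts.
Next multiple of 7 → 49.
7 inches = 17.78 cm; × 3.6 = 64.01 → 64 rows.

Cast on 49 stitches; work 64 rows.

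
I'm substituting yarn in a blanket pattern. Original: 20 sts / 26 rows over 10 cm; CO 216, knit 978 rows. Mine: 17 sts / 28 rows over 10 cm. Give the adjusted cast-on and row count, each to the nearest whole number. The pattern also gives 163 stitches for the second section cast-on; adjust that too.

Stitches: 216 × 17/20 = 183.60 → 184.
Rows: 978 × 28/26 = 1053.23 → 1053.
second section cast-on: 163 × 17/20 = 138.55 → 139.

Cast on 184 stitches; work 1053 rows; second section cast-on 139 stitches.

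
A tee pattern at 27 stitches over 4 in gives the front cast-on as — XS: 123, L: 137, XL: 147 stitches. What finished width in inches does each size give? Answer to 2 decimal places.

27/4 = 6.75 sts per in.
XS: 123 / 6.75 = 18.222 → 18.22 in.
L: 137 / 6.75 = 20.296 → 20.30 in.
XL: 147 / 6.75 = 21.778 → 21.78 in.

XS 18.22 inches; L 20.30 inches; XL 21.78 inches.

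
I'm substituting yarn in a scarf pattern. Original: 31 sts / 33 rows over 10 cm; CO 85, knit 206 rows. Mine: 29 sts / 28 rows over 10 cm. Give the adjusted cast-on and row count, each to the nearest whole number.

Stitches: 85 × 29/31 = 79.52 → 80.
Rows: 206 × 28/33 = 174.79 → 175.

Cast on 80 stitches; work 175 rows.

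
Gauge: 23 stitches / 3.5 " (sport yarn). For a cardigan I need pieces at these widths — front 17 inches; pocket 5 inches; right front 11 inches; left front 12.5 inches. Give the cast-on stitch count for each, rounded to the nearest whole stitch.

front 112; pocket 33; right front 72; left front 82.

Rate = 23/3.5 = 6.571 sts per in.
front: 17 × 6.571 = 111.71 → 112.
pocket: 5 × 6.571 = 32.86 → 33.
right front: 11 × 6.571 = 72.29 → 72.
left front: 12.5 × 6.571 = 82.14 → 82.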